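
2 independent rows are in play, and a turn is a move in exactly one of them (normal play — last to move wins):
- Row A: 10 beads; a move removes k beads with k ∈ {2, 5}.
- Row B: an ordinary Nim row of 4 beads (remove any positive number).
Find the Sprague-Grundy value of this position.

5

For row A, compute g(0), g(1), … with moves {2, 5}:
k:     0  1  2  3  4  5  6  7  8  9 10
g(k):  0  0  1  1  0  2  1  0  0  1  1
So g(10) = 1.
Row B is a plain Nim row of size 4, so its Grundy value is 4.
The value of a disjunctive sum is the nim-sum of the parts.
Combined value = 1 XOR 4 = 5.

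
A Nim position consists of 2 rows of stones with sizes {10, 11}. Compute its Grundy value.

1

Write each in binary and XOR column by column:
  1010  (10)
  1011  (11)
  ----
  0001  (1)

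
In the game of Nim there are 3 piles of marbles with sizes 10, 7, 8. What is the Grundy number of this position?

5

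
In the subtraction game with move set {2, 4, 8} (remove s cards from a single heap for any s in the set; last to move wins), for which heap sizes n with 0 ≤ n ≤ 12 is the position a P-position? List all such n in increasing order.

0, 1, 6, 7, 12

Compute g(0), g(1), … for moves {2, 4, 8}:
k:     0  1  2  3  4  5  6  7  8  9 10 11 12
g(k):  0  0  1  1  2  2  0  0  1  1  2  2  0
The P-positions (g = 0) in 0..12 are 0, 1, 6, 7, 12.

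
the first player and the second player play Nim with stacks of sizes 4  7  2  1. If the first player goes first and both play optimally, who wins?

the second player wins

Nim-sum: 4 ⊕ 7 ⊕ 2 ⊕ 1 = 0.
The nim-sum is 0, so this is a P-position: the player to move is in a losing position under optimal play; the first player is about to move from it and so loses — the second player wins.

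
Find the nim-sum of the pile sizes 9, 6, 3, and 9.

Compute the nim-sum pairwise:
9 XOR 6 = 15
15 XOR 3 = 12
12 XOR 9 = 5

5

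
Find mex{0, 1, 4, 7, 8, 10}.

The values 0, 1 are all present; 2 is the first non-negative integer missing from the set.

2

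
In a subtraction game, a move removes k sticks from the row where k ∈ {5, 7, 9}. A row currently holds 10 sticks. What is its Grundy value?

Compute g(0), g(1), … for moves {5, 7, 9}:
g(0) = mex{} = 0
g(1) = mex{} = 0
g(2) = mex{} = 0
g(3) = mex{} = 0
g(4) = mex{} = 0
g(5) = mex{0} = 1
g(6) = mex{0} = 1
g(7) = mex{0} = 1
g(8) = mex{0} = 1
g(9) = mex{0} = 1
g(10) = mex{0,1} = 2
So g(10) = 2.

2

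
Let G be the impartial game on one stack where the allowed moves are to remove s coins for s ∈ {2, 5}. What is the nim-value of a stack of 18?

Grundy values for subtraction set {2, 5}:
k:     0  1  2  3  4  5  6  7  8  9 10 11 12 13 14 15 16 17 18
g(k):  0  0  1  1  0  2  1  0  0  1  1  0  2  1  0  0  1  1  0
So g(18) = 0.

0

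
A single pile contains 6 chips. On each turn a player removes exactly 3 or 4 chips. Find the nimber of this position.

2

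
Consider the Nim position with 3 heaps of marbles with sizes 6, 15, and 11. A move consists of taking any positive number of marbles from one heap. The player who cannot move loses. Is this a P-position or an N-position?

N-position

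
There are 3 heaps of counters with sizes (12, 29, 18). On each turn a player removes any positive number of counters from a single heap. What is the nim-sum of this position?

3

Nim-sum: 12 ^ 29 ^ 18 = 3.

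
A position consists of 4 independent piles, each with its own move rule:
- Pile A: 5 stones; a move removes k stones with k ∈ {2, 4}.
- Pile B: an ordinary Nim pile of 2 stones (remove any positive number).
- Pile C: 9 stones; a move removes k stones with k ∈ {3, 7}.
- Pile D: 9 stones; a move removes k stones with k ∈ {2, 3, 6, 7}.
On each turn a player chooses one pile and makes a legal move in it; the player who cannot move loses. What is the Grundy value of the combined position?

Grundy values for pile A (subtraction set {2, 4}):
k:     0  1  2  3  4  5
g(k):  0  0  1  1  2  2
So g(5) = 2.
Pile B is a plain Nim pile of size 2, so its Grundy value is 2.
Build the Grundy sequence for pile C with g(k) = mex{g(k−s) : s ∈ {3, 7}, s ≤ k}:
k:     0  1  2  3  4  5  6  7  8  9
g(k):  0  0  0  1  1  1  0  2  2  1
So g(9) = 1.
Build the Grundy sequence for pile D with g(k) = mex{g(k−s) : s ∈ {2, 3, 6, 7}, s ≤ k}:
k:     0  1  2  3  4  5  6  7  8  9
g(k):  0  0  1  1  2  0  3  1  2  0
So g(9) = 0.
The value of a disjunctive sum is the nim-sum of the parts.
Combined value = 2 ⊕ 2 ⊕ 1 ⊕ 0 = 1.

1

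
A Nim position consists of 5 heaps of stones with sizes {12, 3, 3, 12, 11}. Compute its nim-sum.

Compute the nim-sum pairwise:
12 ⊕ 3 = 15
15 ⊕ 3 = 12
12 ⊕ 12 = 0
0 ⊕ 11 = 11

11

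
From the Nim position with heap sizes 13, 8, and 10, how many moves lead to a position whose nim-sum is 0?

3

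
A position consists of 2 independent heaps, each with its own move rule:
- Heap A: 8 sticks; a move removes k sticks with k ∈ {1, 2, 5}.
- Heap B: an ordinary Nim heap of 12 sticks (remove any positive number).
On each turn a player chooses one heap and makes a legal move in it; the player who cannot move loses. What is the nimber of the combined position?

Build the Grundy sequence for heap A with g(k) = mex{g(k−s) : s ∈ {1, 2, 5}, s ≤ k}:
k:     0  1  2  3  4  5  6  7  8
g(k):  0  1  2  0  1  2  0  1  2
So g(8) = 2.
Heap B is a plain Nim heap of size 12, so its Grundy value is 12.
The value of a disjunctive sum is the nim-sum of the parts.
Combined value = 2 XOR 12 = 14.

14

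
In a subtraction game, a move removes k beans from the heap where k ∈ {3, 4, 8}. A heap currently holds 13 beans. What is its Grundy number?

0

Build the Grundy sequence with g(k) = mex{g(k−s) : s ∈ {3, 4, 8}, s ≤ k}:
k:     0  1  2  3  4  5  6  7  8  9 10 11 12 13
g(k):  0  0  0  1  1  1  2  0  2  3  1  3  0  0
So g(13) = 0.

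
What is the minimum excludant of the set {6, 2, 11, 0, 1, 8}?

The values 0, 1, 2 are all present; 3 is the first non-negative integer missing from the set.

3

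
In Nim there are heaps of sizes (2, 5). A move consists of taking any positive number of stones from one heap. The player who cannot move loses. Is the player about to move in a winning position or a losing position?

Write each in binary and XOR column by column:
  010  (2)
  101  (5)
  ---
  111  (7)
The nim-sum is 7 ≠ 0, so this is an N-position: the player to move can win.

Winning position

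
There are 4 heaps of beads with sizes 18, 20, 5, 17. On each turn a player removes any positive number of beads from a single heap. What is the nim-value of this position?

18

Nim-sum: 18 XOR 20 XOR 5 XOR 17 = 18.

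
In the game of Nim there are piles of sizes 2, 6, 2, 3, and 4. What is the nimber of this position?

1

Compute the nim-sum pairwise:
2 ^ 6 = 4
4 ^ 2 = 6
6 ^ 3 = 5
5 ^ 4 = 1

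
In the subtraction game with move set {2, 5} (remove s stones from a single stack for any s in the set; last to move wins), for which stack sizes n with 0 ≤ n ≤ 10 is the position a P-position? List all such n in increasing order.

0, 1, 4, 7, 8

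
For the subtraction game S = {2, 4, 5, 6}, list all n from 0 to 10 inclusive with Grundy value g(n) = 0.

Compute g(0), g(1), … for moves {2, 4, 5, 6}:
g(0) = mex{} = 0
g(1) = mex{} = 0
g(2) = mex{0} = 1
g(3) = mex{0} = 1
g(4) = mex{0,1} = 2
g(5) = mex{0,1} = 2
g(6) = mex{0,1,2} = 3
g(7) = mex{0,1,2} = 3
g(8) = mex{1,2,3} = 0
g(9) = mex{1,2,3} = 0
g(10) = mex{0,2,3} = 1
The P-positions (g = 0) in 0..10 are 0, 1, 8, 9.

0, 1, 8, 9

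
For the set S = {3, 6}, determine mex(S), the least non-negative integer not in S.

0 is not in the set, so the mex is 0.

0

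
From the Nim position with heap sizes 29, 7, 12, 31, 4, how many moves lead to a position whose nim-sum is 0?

Write each in binary and XOR column by column:
  11101  (29)
  00111  (7)
  01100  (12)
  11111  (31)
  00100  (4)
  -----
  01101  (13)
The overall nim-sum is X = 13. A heap of size p has a winning move iff p XOR X < p (reduce it to p XOR X).
  29: 29 XOR 13 = 16 < 29 — winning move (to 16).
  7: 7 XOR 13 = 10 ≥ 7 — no move.
  12: 12 XOR 13 = 1 < 12 — winning move (to 1).
  31: 31 XOR 13 = 18 < 31 — winning move (to 18).
  4: 4 XOR 13 = 9 ≥ 4 — no move.
That gives 3 winning moves.

3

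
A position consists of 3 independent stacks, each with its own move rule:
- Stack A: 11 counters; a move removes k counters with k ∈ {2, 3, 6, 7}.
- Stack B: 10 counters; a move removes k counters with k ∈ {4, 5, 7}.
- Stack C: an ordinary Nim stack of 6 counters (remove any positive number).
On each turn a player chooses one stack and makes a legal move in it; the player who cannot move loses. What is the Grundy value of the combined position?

Build the Grundy sequence for stack A with g(k) = mex{g(k−s) : s ∈ {2, 3, 6, 7}, s ≤ k}:
k:     0  1  2  3  4  5  6  7  8  9 10 11
g(k):  0  0  1  1  2  0  3  1  2  0  0  1
So g(11) = 1.
Grundy values for stack B (subtraction set {4, 5, 7}):
k:     0  1  2  3  4  5  6  7  8  9 10
g(k):  0  0  0  0  1  1  1  1  2  2  2
So g(10) = 2.
Stack C is a plain Nim stack of size 6, so its Grundy value is 6.
By the Sprague-Grundy theorem, the Grundy value of a sum of independent games is the XOR of the component values.
Combined value = 1 XOR 2 XOR 6 = 5.

5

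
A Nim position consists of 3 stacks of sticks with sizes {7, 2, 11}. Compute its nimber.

14

Compute the nim-sum pairwise:
7 ^ 2 = 5
5 ^ 11 = 14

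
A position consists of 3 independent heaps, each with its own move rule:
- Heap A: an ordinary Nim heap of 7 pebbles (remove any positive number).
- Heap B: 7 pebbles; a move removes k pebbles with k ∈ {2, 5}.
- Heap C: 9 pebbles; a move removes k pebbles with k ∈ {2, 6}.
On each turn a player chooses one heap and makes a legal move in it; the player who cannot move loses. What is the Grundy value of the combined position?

Heap A is a plain Nim heap of size 7, so its Grundy value is 7.
Build the Grundy sequence for heap B with g(k) = mex{g(k−s) : s ∈ {2, 5}, s ≤ k}:
g(0) = mex{} = 0
g(1) = mex{} = 0
g(2) = mex{0} = 1
g(3) = mex{0} = 1
g(4) = mex{1} = 0
g(5) = mex{0,1} = 2
g(6) = mex{0} = 1
g(7) = mex{1,2} = 0
So g(7) = 0.
Build the Grundy sequence for heap C with g(k) = mex{g(k−s) : s ∈ {2, 6}, s ≤ k}:
k:     0  1  2  3  4  5  6  7  8  9
g(k):  0  0  1  1  0  0  1  1  0  0
So g(9) = 0.
The value of a disjunctive sum is the nim-sum of the parts.
Combined value = 7 XOR 0 XOR 0 = 7.

7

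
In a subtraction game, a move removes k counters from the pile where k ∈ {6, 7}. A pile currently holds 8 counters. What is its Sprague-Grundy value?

Compute g(0), g(1), … for moves {6, 7}:
g(0) = mex{} = 0
g(1) = mex{} = 0
g(2) = mex{} = 0
g(3) = mex{} = 0
g(4) = mex{} = 0
g(5) = mex{} = 0
g(6) = mex{0} = 1
g(7) = mex{0} = 1
g(8) = mex{0} = 1
So g(8) = 1.

1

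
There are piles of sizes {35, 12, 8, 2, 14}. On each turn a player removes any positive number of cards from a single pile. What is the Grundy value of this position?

Nim-sum: 35 XOR 12 XOR 8 XOR 2 XOR 14 = 43.

43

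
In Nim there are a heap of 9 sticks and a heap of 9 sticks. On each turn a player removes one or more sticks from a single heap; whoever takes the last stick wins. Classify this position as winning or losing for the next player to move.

Losing position

Compute the nim-sum pairwise:
9 XOR 9 = 0
The nim-sum is 0, so this is a P-position: the player to move is in a losing position under optimal play.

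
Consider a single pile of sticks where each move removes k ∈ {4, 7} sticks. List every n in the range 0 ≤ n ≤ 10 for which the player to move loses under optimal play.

0, 1, 2, 3

Build the Grundy sequence with g(k) = mex{g(k−s) : s ∈ {4, 7}, s ≤ k}:
g(0) = mex{} = 0
g(1) = mex{} = 0
g(2) = mex{} = 0
g(3) = mex{} = 0
g(4) = mex{0} = 1
g(5) = mex{0} = 1
g(6) = mex{0} = 1
g(7) = mex{0} = 1
g(8) = mex{0,1} = 2
g(9) = mex{0,1} = 2
g(10) = mex{0,1} = 2
The P-positions (g = 0) in 0..10 are 0, 1, 2, 3.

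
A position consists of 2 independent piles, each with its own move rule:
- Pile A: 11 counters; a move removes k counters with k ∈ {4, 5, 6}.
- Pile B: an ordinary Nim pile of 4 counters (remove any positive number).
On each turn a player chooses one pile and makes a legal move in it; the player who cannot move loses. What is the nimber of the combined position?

Build the Grundy sequence for pile A with g(k) = mex{g(k−s) : s ∈ {4, 5, 6}, s ≤ k}:
k:     0  1  2  3  4  5  6  7  8  9 10 11
g(k):  0  0  0  0  1  1  1  1  2  2  0  0
So g(11) = 0.
Pile B is a plain Nim pile of size 4, so its Grundy value is 4.
By the Sprague-Grundy theorem, the Grundy value of a sum of independent games is the XOR of the component values.
Combined value = 0 XOR 4 = 4.

4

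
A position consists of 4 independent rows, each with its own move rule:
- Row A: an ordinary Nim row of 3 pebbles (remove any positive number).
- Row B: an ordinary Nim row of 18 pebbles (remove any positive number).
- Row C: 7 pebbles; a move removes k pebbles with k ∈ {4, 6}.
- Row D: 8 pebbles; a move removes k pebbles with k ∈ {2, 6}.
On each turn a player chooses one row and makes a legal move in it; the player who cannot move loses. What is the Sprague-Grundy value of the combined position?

Row A is a plain Nim row of size 3, so its Grundy value is 3.
Row B is a plain Nim row of size 18, so its Grundy value is 18.
Grundy values for row C (subtraction set {4, 6}):
k:     0  1  2  3  4  5  6  7
g(k):  0  0  0  0  1  1  1  1
So g(7) = 1.
Build the Grundy sequence for row D with g(k) = mex{g(k−s) : s ∈ {2, 6}, s ≤ k}:
g(0) = mex{} = 0
g(1) = mex{} = 0
g(2) = mex{0} = 1
g(3) = mex{0} = 1
g(4) = mex{1} = 0
g(5) = mex{1} = 0
g(6) = mex{0} = 1
g(7) = mex{0} = 1
g(8) = mex{1} = 0
So g(8) = 0.
The value of a disjunctive sum is the nim-sum of the parts.
Combined value = 3 XOR 18 XOR 1 XOR 0 = 16.

16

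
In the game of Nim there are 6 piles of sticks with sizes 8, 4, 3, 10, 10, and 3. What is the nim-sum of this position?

12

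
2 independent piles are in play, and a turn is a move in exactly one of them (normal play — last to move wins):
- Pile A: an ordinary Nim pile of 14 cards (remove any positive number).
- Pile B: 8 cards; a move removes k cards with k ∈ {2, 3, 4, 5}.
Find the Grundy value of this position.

14

Pile A is a plain Nim pile of size 14, so its Grundy value is 14.
Grundy values for pile B (subtraction set {2, 3, 4, 5}):
k:     0  1  2  3  4  5  6  7  8
g(k):  0  0  1  1  2  2  3  0  0
So g(8) = 0.
By the Sprague-Grundy theorem, the Grundy value of a sum of independent games is the XOR of the component values.
Combined value = 14 XOR 0 = 14.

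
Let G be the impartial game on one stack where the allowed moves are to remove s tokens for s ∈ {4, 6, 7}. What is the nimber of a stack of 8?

2

Compute g(0), g(1), … for moves {4, 6, 7}:
k:     0  1  2  3  4  5  6  7  8
g(k):  0  0  0  0  1  1  1  1  2
So g(8) = 2.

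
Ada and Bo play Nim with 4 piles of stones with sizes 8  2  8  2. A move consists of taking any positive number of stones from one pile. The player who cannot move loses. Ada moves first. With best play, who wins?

Bo wins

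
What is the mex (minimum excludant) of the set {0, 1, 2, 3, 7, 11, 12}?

The values 0, 1, 2, 3 are all present; 4 is the first non-negative integer missing from the set.

4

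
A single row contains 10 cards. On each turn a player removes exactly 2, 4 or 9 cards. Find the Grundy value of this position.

Compute g(0), g(1), … for moves {2, 4, 9}:
k:     0  1  2  3  4  5  6  7  8  9 10
g(k):  0  0  1  1  2  2  0  0  1  1  2
So g(10) = 2.

2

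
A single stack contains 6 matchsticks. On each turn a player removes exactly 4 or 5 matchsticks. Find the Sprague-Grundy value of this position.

1

Build the Grundy sequence with g(k) = mex{g(k−s) : s ∈ {4, 5}, s ≤ k}:
g(0) = mex{} = 0
g(1) = mex{} = 0
g(2) = mex{} = 0
g(3) = mex{} = 0
g(4) = mex{0} = 1
g(5) = mex{0} = 1
g(6) = mex{0} = 1
So g(6) = 1.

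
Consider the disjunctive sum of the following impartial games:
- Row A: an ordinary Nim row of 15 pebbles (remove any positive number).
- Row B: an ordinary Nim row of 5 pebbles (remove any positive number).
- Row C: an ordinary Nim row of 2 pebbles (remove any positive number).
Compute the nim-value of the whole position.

8

Row A is a plain Nim row of size 15, so its Grundy value is 15.
Row B is a plain Nim row of size 5, so its Grundy value is 5.
Row C is a plain Nim row of size 2, so its Grundy value is 2.
By the Sprague-Grundy theorem, the Grundy value of a sum of independent games is the XOR of the component values.
Combined value = 15 XOR 5 XOR 2 = 8.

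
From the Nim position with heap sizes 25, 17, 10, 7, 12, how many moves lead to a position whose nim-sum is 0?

Nim-sum: 25 ⊕ 17 ⊕ 10 ⊕ 7 ⊕ 12 = 9.
The overall nim-sum is X = 9. A heap of size p has a winning move iff p XOR X < p (reduce it to p XOR X).
  25: 25 XOR 9 = 16 < 25 — winning move (to 16).
  17: 17 XOR 9 = 24 ≥ 17 — no move.
  10: 10 XOR 9 = 3 < 10 — winning move (to 3).
  7: 7 XOR 9 = 14 ≥ 7 — no move.
  12: 12 XOR 9 = 5 < 12 — winning move (to 5).
That gives 3 winning moves.

3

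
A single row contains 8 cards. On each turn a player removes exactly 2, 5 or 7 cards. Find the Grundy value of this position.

2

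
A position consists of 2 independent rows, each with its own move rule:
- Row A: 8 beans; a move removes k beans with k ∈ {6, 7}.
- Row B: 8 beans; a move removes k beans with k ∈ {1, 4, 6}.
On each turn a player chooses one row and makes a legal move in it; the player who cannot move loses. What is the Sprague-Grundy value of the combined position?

0

Build the Grundy sequence for row A with g(k) = mex{g(k−s) : s ∈ {6, 7}, s ≤ k}:
k:     0  1  2  3  4  5  6  7  8
g(k):  0  0  0  0  0  0  1  1  1
So g(8) = 1.
Grundy values for row B (subtraction set {1, 4, 6}):
g(0) = mex{} = 0
g(1) = mex{0} = 1
g(2) = mex{1} = 0
g(3) = mex{0} = 1
g(4) = mex{0,1} = 2
g(5) = mex{1,2} = 0
g(6) = mex{0} = 1
g(7) = mex{1} = 0
g(8) = mex{0,2} = 1
So g(8) = 1.
The value of a disjunctive sum is the nim-sum of the parts.
Combined value = 1 XOR 1 = 0.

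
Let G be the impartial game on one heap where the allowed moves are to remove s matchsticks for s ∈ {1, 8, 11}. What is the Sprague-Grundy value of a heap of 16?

0

Grundy values for subtraction set {1, 8, 11}:
k:     0  1  2  3  4  5  6  7  8  9 10 11 12 13 14 15 16
g(k):  0  1  0  1  0  1  0  1  2  0  1  2  3  2  3  2  0
So g(16) = 0.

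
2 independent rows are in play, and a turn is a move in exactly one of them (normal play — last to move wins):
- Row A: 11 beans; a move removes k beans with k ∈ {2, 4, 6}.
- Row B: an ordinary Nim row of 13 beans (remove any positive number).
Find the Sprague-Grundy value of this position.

For row A, compute g(0), g(1), … with moves {2, 4, 6}:
g(0) = mex{} = 0
g(1) = mex{} = 0
g(2) = mex{0} = 1
g(3) = mex{0} = 1
g(4) = mex{0,1} = 2
g(5) = mex{0,1} = 2
g(6) = mex{0,1,2} = 3
g(7) = mex{0,1,2} = 3
g(8) = mex{1,2,3} = 0
g(9) = mex{1,2,3} = 0
g(10) = mex{0,2,3} = 1
g(11) = mex{0,2,3} = 1
So g(11) = 1.
Row B is a plain Nim row of size 13, so its Grundy value is 13.
By the Sprague-Grundy theorem, the Grundy value of a sum of independent games is the XOR of the component values.
Combined value = 1 XOR 13 = 12.

12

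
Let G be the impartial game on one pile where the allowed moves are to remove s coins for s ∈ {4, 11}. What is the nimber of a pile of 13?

1

Grundy values for subtraction set {4, 11}:
g(0) = mex{} = 0
g(1) = mex{} = 0
g(2) = mex{} = 0
g(3) = mex{} = 0
g(4) = mex{0} = 1
g(5) = mex{0} = 1
g(6) = mex{0} = 1
g(7) = mex{0} = 1
g(8) = mex{1} = 0
g(9) = mex{1} = 0
g(10) = mex{1} = 0
g(11) = mex{0,1} = 2
g(12) = mex{0} = 1
g(13) = mex{0} = 1
So g(13) = 1.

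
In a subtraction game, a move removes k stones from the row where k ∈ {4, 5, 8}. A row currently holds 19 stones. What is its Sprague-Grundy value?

1

Compute g(0), g(1), … for moves {4, 5, 8}:
k:     0  1  2  3  4  5  6  7  8  9 10 11 12 13 14 15 16 17 18 19
g(k):  0  0  0  0  1  1  1  1  2  2  2  2  0  0  0  0  1  1  1  1
So g(19) = 1.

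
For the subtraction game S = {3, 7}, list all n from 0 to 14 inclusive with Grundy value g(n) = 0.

0, 1, 2, 6, 10, 11, 12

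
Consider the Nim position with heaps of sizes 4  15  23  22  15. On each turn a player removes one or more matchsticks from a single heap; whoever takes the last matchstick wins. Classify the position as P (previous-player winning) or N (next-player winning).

Nim-sum: 4 XOR 15 XOR 23 XOR 22 XOR 15 = 5.
The nim-sum is 5 ≠ 0, so this is an N-position: the player to move can win.

N-position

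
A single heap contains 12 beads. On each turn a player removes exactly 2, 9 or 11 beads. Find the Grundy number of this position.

2

Grundy values for subtraction set {2, 9, 11}:
g(0) = mex{} = 0
g(1) = mex{} = 0
g(2) = mex{0} = 1
g(3) = mex{0} = 1
g(4) = mex{1} = 0
g(5) = mex{1} = 0
g(6) = mex{0} = 1
g(7) = mex{0} = 1
g(8) = mex{1} = 0
g(9) = mex{0,1} = 2
g(10) = mex{0} = 1
g(11) = mex{0,1,2} = 3
g(12) = mex{0,1} = 2
So g(12) = 2.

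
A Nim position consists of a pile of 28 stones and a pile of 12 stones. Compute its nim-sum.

16

Bitwise XOR of the heap sizes:
  11100  (28)
  01100  (12)
  -----
  10000  (16)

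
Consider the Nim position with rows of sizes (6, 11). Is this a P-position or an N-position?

N-position

In binary:
  0110  (6)
  1011  (11)
  ----
  1101  (13)
The nim-sum is 13 ≠ 0, so this is an N-position: the player to move can win.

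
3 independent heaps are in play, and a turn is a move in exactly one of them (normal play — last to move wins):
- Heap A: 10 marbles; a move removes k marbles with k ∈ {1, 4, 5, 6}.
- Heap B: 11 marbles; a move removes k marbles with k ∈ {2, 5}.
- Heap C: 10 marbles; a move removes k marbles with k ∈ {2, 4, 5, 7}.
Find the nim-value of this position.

Build the Grundy sequence for heap A with g(k) = mex{g(k−s) : s ∈ {1, 4, 5, 6}, s ≤ k}:
g(0) = mex{} = 0
g(1) = mex{0} = 1
g(2) = mex{1} = 0
g(3) = mex{0} = 1
g(4) = mex{0,1} = 2
g(5) = mex{0,1,2} = 3
g(6) = mex{0,1,3} = 2
g(7) = mex{0,1,2} = 3
g(8) = mex{0,1,2,3} = 4
g(9) = mex{1,2,3,4} = 0
g(10) = mex{0,2,3} = 1
So g(10) = 1.
Build the Grundy sequence for heap B with g(k) = mex{g(k−s) : s ∈ {2, 5}, s ≤ k}:
k:     0  1  2  3  4  5  6  7  8  9 10 11
g(k):  0  0  1  1  0  2  1  0  0  1  1  0
So g(11) = 0.
Build the Grundy sequence for heap C with g(k) = mex{g(k−s) : s ∈ {2, 4, 5, 7}, s ≤ k}:
g(0) = mex{} = 0
g(1) = mex{} = 0
g(2) = mex{0} = 1
g(3) = mex{0} = 1
g(4) = mex{0,1} = 2
g(5) = mex{0,1} = 2
g(6) = mex{0,1,2} = 3
g(7) = mex{0,1,2} = 3
g(8) = mex{0,1,2,3} = 4
g(9) = mex{1,2,3} = 0
g(10) = mex{1,2,3,4} = 0
So g(10) = 0.
The value of a disjunctive sum is the nim-sum of the parts.
Combined value = 1 XOR 0 XOR 0 = 1.

1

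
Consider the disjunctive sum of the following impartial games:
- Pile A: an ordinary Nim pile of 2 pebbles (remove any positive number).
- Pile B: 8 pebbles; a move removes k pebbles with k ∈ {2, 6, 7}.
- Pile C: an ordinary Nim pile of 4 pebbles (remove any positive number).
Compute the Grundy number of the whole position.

Pile A is a plain Nim pile of size 2, so its Grundy value is 2.
Build the Grundy sequence for pile B with g(k) = mex{g(k−s) : s ∈ {2, 6, 7}, s ≤ k}:
k:     0  1  2  3  4  5  6  7  8
g(k):  0  0  1  1  0  0  1  1  2
So g(8) = 2.
Pile C is a plain Nim pile of size 4, so its Grundy value is 4.
The value of a disjunctive sum is the nim-sum of the parts.
Combined value = 2 XOR 2 XOR 4 = 4.

4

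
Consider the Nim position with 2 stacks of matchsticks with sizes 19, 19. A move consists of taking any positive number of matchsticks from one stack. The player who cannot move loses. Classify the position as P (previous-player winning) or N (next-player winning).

P-position

Nim-sum: 19 ⊕ 19 = 0.
The nim-sum is 0, so this is a P-position: the player to move is in a losing position under optimal play.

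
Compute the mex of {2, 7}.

0 is not in the set, so the mex is 0.

0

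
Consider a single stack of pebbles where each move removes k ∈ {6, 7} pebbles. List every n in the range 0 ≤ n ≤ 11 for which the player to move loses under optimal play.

0, 1, 2, 3, 4, 5

Grundy values for subtraction set {6, 7}:
k:     0  1  2  3  4  5  6  7  8  9 10 11
g(k):  0  0  0  0  0  0  1  1  1  1  1  1
The P-positions (g = 0) in 0..11 are 0, 1, 2, 3, 4, 5.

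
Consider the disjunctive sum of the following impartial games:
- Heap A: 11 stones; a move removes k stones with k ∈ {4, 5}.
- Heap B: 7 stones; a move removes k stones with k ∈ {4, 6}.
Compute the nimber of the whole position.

1

Grundy values for heap A (subtraction set {4, 5}):
g(0) = mex{} = 0
g(1) = mex{} = 0
g(2) = mex{} = 0
g(3) = mex{} = 0
g(4) = mex{0} = 1
g(5) = mex{0} = 1
g(6) = mex{0} = 1
g(7) = mex{0} = 1
g(8) = mex{0,1} = 2
g(9) = mex{1} = 0
g(10) = mex{1} = 0
g(11) = mex{1} = 0
So g(11) = 0.
Grundy values for heap B (subtraction set {4, 6}):
g(0) = mex{} = 0
g(1) = mex{} = 0
g(2) = mex{} = 0
g(3) = mex{} = 0
g(4) = mex{0} = 1
g(5) = mex{0} = 1
g(6) = mex{0} = 1
g(7) = mex{0} = 1
So g(7) = 1.
The value of a disjunctive sum is the nim-sum of the parts.
Combined value = 0 XOR 1 = 1.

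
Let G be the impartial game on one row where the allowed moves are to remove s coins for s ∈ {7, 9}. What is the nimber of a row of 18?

0

Compute g(0), g(1), … for moves {7, 9}:
k:     0  1  2  3  4  5  6  7  8  9 10 11 12 13 14 15 16 17 18
g(k):  0  0  0  0  0  0  0  1  1  1  1  1  1  1  2  2  0  0  0
So g(18) = 0.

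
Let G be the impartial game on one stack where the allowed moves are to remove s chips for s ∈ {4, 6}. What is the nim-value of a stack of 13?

Compute g(0), g(1), … for moves {4, 6}:
k:     0  1  2  3  4  5  6  7  8  9 10 11 12 13
g(k):  0  0  0  0  1  1  1  1  2  2  0  0  0  0
So g(13) = 0.

0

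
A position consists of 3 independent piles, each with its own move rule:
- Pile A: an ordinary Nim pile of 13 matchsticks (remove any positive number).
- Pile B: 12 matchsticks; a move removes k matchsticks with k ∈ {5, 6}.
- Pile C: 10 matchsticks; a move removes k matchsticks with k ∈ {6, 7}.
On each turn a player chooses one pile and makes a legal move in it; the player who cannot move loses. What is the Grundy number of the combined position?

Pile A is a plain Nim pile of size 13, so its Grundy value is 13.
For pile B, compute g(0), g(1), … with moves {5, 6}:
k:     0  1  2  3  4  5  6  7  8  9 10 11 12
g(k):  0  0  0  0  0  1  1  1  1  1  2  0  0
So g(12) = 0.
Build the Grundy sequence for pile C with g(k) = mex{g(k−s) : s ∈ {6, 7}, s ≤ k}:
g(0) = mex{} = 0
g(1) = mex{} = 0
g(2) = mex{} = 0
g(3) = mex{} = 0
g(4) = mex{} = 0
g(5) = mex{} = 0
g(6) = mex{0} = 1
g(7) = mex{0} = 1
g(8) = mex{0} = 1
g(9) = mex{0} = 1
g(10) = mex{0} = 1
So g(10) = 1.
By the Sprague-Grundy theorem, the Grundy value of a sum of independent games is the XOR of the component values.
Combined value = 13 XOR 0 XOR 1 = 12.

12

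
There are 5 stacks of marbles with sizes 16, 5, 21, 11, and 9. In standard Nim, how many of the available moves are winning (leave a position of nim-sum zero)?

1

In binary:
  10000  (16)
  00101  (5)
  10101  (21)
  01011  (11)
  01001  (9)
  -----
  00010  (2)
The overall nim-sum is X = 2. A stack of size p has a winning move iff p XOR X < p (reduce it to p XOR X).
  16: 16 XOR 2 = 18 ≥ 16 — no move.
  5: 5 XOR 2 = 7 ≥ 5 — no move.
  21: 21 XOR 2 = 23 ≥ 21 — no move.
  11: 11 XOR 2 = 9 < 11 — winning move (to 9).
  9: 9 XOR 2 = 11 ≥ 9 — no move.
That gives 1 winning move.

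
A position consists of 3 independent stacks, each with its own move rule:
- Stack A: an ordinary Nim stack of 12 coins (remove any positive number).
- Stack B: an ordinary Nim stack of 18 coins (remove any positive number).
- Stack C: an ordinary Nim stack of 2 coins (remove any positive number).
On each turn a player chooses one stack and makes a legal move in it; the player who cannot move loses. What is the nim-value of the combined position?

28

Stack A is a plain Nim stack of size 12, so its Grundy value is 12.
Stack B is a plain Nim stack of size 18, so its Grundy value is 18.
Stack C is a plain Nim stack of size 2, so its Grundy value is 2.
By the Sprague-Grundy theorem, the Grundy value of a sum of independent games is the XOR of the component values.
Combined value = 12 ⊕ 18 ⊕ 2 = 28.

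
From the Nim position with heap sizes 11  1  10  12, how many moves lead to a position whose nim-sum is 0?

Nim-sum: 11 ⊕ 1 ⊕ 10 ⊕ 12 = 12.
The overall nim-sum is X = 12. A heap of size p has a winning move iff p XOR X < p (reduce it to p XOR X).
  11: 11 XOR 12 = 7 < 11 — winning move (to 7).
  1: 1 XOR 12 = 13 ≥ 1 — no move.
  10: 10 XOR 12 = 6 < 10 — winning move (to 6).
  12: 12 XOR 12 = 0 < 12 — winning move (to 0).
That gives 3 winning moves.

3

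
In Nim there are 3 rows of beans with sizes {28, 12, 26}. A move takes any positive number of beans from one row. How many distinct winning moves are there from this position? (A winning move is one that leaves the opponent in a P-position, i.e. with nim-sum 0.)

3

Nim-sum: 28 ⊕ 12 ⊕ 26 = 10.
The overall nim-sum is X = 10. A row of size p has a winning move iff p XOR X < p (reduce it to p XOR X).
  28: 28 XOR 10 = 22 < 28 — winning move (to 22).
  12: 12 XOR 10 = 6 < 12 — winning move (to 6).
  26: 26 XOR 10 = 16 < 26 — winning move (to 16).
That gives 3 winning moves.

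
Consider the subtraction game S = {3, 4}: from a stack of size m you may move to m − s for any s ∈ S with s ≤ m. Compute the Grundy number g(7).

0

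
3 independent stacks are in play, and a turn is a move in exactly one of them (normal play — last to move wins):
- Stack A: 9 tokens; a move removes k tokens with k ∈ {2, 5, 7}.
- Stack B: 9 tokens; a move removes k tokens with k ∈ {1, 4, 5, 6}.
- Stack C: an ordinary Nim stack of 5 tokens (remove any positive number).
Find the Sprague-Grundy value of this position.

7

Grundy values for stack A (subtraction set {2, 5, 7}):
g(0) = mex{} = 0
g(1) = mex{} = 0
g(2) = mex{0} = 1
g(3) = mex{0} = 1
g(4) = mex{1} = 0
g(5) = mex{0,1} = 2
g(6) = mex{0} = 1
g(7) = mex{0,1,2} = 3
g(8) = mex{0,1} = 2
g(9) = mex{0,1,3} = 2
So g(9) = 2.
For stack B, compute g(0), g(1), … with moves {1, 4, 5, 6}:
k:     0  1  2  3  4  5  6  7  8  9
g(k):  0  1  0  1  2  3  2  3  4  0
So g(9) = 0.
Stack C is a plain Nim stack of size 5, so its Grundy value is 5.
By the Sprague-Grundy theorem, the Grundy value of a sum of independent games is the XOR of the component values.
Combined value = 2 XOR 0 XOR 5 = 7.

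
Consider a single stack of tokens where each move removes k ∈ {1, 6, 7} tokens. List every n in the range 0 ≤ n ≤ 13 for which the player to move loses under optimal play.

0, 2, 4, 12

Grundy values for subtraction set {1, 6, 7}:
g(0) = mex{} = 0
g(1) = mex{0} = 1
g(2) = mex{1} = 0
g(3) = mex{0} = 1
g(4) = mex{1} = 0
g(5) = mex{0} = 1
g(6) = mex{0,1} = 2
g(7) = mex{0,1,2} = 3
g(8) = mex{0,1,3} = 2
g(9) = mex{0,1,2} = 3
g(10) = mex{0,1,3} = 2
g(11) = mex{0,1,2} = 3
g(12) = mex{1,2,3} = 0
g(13) = mex{0,2,3} = 1
The P-positions (g = 0) in 0..13 are 0, 2, 4, 12.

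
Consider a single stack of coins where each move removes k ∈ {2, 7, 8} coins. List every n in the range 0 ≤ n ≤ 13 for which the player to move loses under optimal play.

0, 1, 4, 5, 10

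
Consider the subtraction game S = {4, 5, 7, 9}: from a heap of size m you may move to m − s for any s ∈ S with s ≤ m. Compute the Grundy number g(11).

Compute g(0), g(1), … for moves {4, 5, 7, 9}:
k:     0  1  2  3  4  5  6  7  8  9 10 11
g(k):  0  0  0  0  1  1  1  1  2  2  2  2
So g(11) = 2.

2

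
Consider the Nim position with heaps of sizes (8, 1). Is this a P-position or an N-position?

Nim-sum: 8 XOR 1 = 9.
The nim-sum is 9 ≠ 0, so this is an N-position: the player to move can win.

N-position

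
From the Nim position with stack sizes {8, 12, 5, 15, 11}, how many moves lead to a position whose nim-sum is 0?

3

Nim-sum: 8 ⊕ 12 ⊕ 5 ⊕ 15 ⊕ 11 = 5.
The overall nim-sum is X = 5. A stack of size p has a winning move iff p XOR X < p (reduce it to p XOR X).
  8: 8 XOR 5 = 13 ≥ 8 — no move.
  12: 12 XOR 5 = 9 < 12 — winning move (to 9).
  5: 5 XOR 5 = 0 < 5 — winning move (to 0).
  15: 15 XOR 5 = 10 < 15 — winning move (to 10).
  11: 11 XOR 5 = 14 ≥ 11 — no move.
That gives 3 winning moves.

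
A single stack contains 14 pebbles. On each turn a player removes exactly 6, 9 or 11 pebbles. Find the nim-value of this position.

Compute g(0), g(1), … for moves {6, 9, 11}:
g(0) = mex{} = 0
g(1) = mex{} = 0
g(2) = mex{} = 0
g(3) = mex{} = 0
g(4) = mex{} = 0
g(5) = mex{} = 0
g(6) = mex{0} = 1
g(7) = mex{0} = 1
g(8) = mex{0} = 1
g(9) = mex{0} = 1
g(10) = mex{0} = 1
g(11) = mex{0} = 1
g(12) = mex{0,1} = 2
g(13) = mex{0,1} = 2
g(14) = mex{0,1} = 2
So g(14) = 2.

2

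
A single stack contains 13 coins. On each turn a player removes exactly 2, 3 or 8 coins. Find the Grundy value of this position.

Grundy values for subtraction set {2, 3, 8}:
g(0) = mex{} = 0
g(1) = mex{} = 0
g(2) = mex{0} = 1
g(3) = mex{0} = 1
g(4) = mex{0,1} = 2
g(5) = mex{1} = 0
g(6) = mex{1,2} = 0
g(7) = mex{0,2} = 1
g(8) = mex{0} = 1
g(9) = mex{0,1} = 2
g(10) = mex{1} = 0
g(11) = mex{1,2} = 0
g(12) = mex{0,2} = 1
g(13) = mex{0} = 1
So g(13) = 1.

1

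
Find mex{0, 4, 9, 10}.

1

0 is in the set but 1 is not, so the mex is 1.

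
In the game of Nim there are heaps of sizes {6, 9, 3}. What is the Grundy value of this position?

12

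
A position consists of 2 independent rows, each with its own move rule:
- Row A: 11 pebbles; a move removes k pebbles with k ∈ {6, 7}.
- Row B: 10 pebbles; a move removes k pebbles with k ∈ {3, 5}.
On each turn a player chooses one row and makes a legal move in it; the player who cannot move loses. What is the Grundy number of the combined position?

1

For row A, compute g(0), g(1), … with moves {6, 7}:
g(0) = mex{} = 0
g(1) = mex{} = 0
g(2) = mex{} = 0
g(3) = mex{} = 0
g(4) = mex{} = 0
g(5) = mex{} = 0
g(6) = mex{0} = 1
g(7) = mex{0} = 1
g(8) = mex{0} = 1
g(9) = mex{0} = 1
g(10) = mex{0} = 1
g(11) = mex{0} = 1
So g(11) = 1.
Grundy values for row B (subtraction set {3, 5}):
k:     0  1  2  3  4  5  6  7  8  9 10
g(k):  0  0  0  1  1  1  2  2  0  0  0
So g(10) = 0.
By the Sprague-Grundy theorem, the Grundy value of a sum of independent games is the XOR of the component values.
Combined value = 1 ⊕ 0 = 1.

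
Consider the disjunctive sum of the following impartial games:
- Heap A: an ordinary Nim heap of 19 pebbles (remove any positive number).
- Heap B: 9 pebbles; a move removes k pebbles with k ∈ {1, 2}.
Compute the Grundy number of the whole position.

19

Heap A is a plain Nim heap of size 19, so its Grundy value is 19.
Build the Grundy sequence for heap B with g(k) = mex{g(k−s) : s ∈ {1, 2}, s ≤ k}:
k:     0  1  2  3  4  5  6  7  8  9
g(k):  0  1  2  0  1  2  0  1  2  0
So g(9) = 0.
The value of a disjunctive sum is the nim-sum of the parts.
Combined value = 19 XOR 0 = 19.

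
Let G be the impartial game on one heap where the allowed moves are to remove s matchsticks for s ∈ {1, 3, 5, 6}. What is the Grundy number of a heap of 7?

Build the Grundy sequence with g(k) = mex{g(k−s) : s ∈ {1, 3, 5, 6}, s ≤ k}:
g(0) = mex{} = 0
g(1) = mex{0} = 1
g(2) = mex{1} = 0
g(3) = mex{0} = 1
g(4) = mex{1} = 0
g(5) = mex{0} = 1
g(6) = mex{0,1} = 2
g(7) = mex{0,1,2} = 3
So g(7) = 3.

3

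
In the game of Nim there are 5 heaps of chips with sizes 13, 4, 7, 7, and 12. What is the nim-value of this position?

Compute the nim-sum pairwise:
13 ^ 4 = 9
9 ^ 7 = 14
14 ^ 7 = 9
9 ^ 12 = 5

5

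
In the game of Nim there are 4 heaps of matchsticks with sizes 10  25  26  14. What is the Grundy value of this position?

Write each in binary and XOR column by column:
  01010  (10)
  11001  (25)
  11010  (26)
  01110  (14)
  -----
  00111  (7)

7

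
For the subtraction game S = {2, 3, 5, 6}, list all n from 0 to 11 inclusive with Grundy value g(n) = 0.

Grundy values for subtraction set {2, 3, 5, 6}:
g(0) = mex{} = 0
g(1) = mex{} = 0
g(2) = mex{0} = 1
g(3) = mex{0} = 1
g(4) = mex{0,1} = 2
g(5) = mex{0,1} = 2
g(6) = mex{0,1,2} = 3
g(7) = mex{0,1,2} = 3
g(8) = mex{1,2,3} = 0
g(9) = mex{1,2,3} = 0
g(10) = mex{0,2,3} = 1
g(11) = mex{0,2,3} = 1
The P-positions (g = 0) in 0..11 are 0, 1, 8, 9.

0, 1, 8, 9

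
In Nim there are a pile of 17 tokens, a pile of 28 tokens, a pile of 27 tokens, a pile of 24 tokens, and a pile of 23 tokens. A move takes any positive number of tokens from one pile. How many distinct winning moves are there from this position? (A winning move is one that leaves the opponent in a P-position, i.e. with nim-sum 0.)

Nim-sum: 17 XOR 28 XOR 27 XOR 24 XOR 23 = 25.
The overall nim-sum is X = 25. A pile of size p has a winning move iff p XOR X < p (reduce it to p XOR X).
  17: 17 XOR 25 = 8 < 17 — winning move (to 8).
  28: 28 XOR 25 = 5 < 28 — winning move (to 5).
  27: 27 XOR 25 = 2 < 27 — winning move (to 2).
  24: 24 XOR 25 = 1 < 24 — winning move (to 1).
  23: 23 XOR 25 = 14 < 23 — winning move (to 14).
That gives 5 winning moves.

5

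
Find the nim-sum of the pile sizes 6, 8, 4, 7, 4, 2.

Nim-sum: 6 XOR 8 XOR 4 XOR 7 XOR 4 XOR 2 = 11.

11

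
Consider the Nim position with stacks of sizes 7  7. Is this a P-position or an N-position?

P-position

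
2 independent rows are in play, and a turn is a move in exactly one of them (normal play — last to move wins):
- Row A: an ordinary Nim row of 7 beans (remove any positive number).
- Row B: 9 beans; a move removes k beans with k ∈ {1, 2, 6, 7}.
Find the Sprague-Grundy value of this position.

6

Row A is a plain Nim row of size 7, so its Grundy value is 7.
Build the Grundy sequence for row B with g(k) = mex{g(k−s) : s ∈ {1, 2, 6, 7}, s ≤ k}:
g(0) = mex{} = 0
g(1) = mex{0} = 1
g(2) = mex{0,1} = 2
g(3) = mex{1,2} = 0
g(4) = mex{0,2} = 1
g(5) = mex{0,1} = 2
g(6) = mex{0,1,2} = 3
g(7) = mex{0,1,2,3} = 4
g(8) = mex{1,2,3,4} = 0
g(9) = mex{0,2,4} = 1
So g(9) = 1.
The value of a disjunctive sum is the nim-sum of the parts.
Combined value = 7 ⊕ 1 = 6.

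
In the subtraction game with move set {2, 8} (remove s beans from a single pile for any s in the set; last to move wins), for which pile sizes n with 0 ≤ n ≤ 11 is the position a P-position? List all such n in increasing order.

Grundy values for subtraction set {2, 8}:
g(0) = mex{} = 0
g(1) = mex{} = 0
g(2) = mex{0} = 1
g(3) = mex{0} = 1
g(4) = mex{1} = 0
g(5) = mex{1} = 0
g(6) = mex{0} = 1
g(7) = mex{0} = 1
g(8) = mex{0,1} = 2
g(9) = mex{0,1} = 2
g(10) = mex{1,2} = 0
g(11) = mex{1,2} = 0
The P-positions (g = 0) in 0..11 are 0, 1, 4, 5, 10, 11.

0, 1, 4, 5, 10, 11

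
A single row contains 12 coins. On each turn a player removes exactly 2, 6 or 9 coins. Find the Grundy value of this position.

0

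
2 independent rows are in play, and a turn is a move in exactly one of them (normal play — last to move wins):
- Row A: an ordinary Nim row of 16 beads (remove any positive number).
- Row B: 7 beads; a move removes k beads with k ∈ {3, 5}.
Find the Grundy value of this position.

Row A is a plain Nim row of size 16, so its Grundy value is 16.
For row B, compute g(0), g(1), … with moves {3, 5}:
k:     0  1  2  3  4  5  6  7
g(k):  0  0  0  1  1  1  2  2
So g(7) = 2.
By the Sprague-Grundy theorem, the Grundy value of a sum of independent games is the XOR of the component values.
Combined value = 16 XOR 2 = 18.

18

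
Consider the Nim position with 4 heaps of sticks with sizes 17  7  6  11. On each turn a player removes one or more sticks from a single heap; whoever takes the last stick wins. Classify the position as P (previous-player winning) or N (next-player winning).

Nim-sum: 17 XOR 7 XOR 6 XOR 11 = 27.
The nim-sum is 27 ≠ 0, so this is an N-position: the player to move can win.

N-position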